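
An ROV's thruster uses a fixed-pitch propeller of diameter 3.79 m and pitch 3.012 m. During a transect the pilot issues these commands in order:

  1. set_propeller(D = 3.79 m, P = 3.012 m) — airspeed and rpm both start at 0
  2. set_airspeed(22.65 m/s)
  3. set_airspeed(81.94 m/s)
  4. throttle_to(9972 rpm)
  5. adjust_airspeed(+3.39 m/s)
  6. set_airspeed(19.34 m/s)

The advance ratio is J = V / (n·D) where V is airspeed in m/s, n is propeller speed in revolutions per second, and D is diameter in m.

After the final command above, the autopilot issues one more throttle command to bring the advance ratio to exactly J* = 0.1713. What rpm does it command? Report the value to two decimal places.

rpm = 1787.36

set_propeller: D = 3.79 m, P = 3.012 m (p = P/D = 0.794723); state ← (V=0, rpm=0)
set_airspeed(22.65): V ← 22.65 m/s
set_airspeed(81.94): V ← 81.94 m/s
throttle_to(9972): rpm ← 9972
adjust_airspeed(+3.39): V ← 81.94 +3.39 = 85.33 m/s
set_airspeed(19.34): V ← 19.34 m/s
final state: V = 19.34 m/s, rpm = 9972 → n = rpm/60 = 166.200000 rev/s
target J* = 0.1713; solve J* = V/(n·D) for n: n = V/(J*·D) = 19.34/(0.1713 × 3.79) = 29.789272 rev/s
rpm = 60·n = 1787.356348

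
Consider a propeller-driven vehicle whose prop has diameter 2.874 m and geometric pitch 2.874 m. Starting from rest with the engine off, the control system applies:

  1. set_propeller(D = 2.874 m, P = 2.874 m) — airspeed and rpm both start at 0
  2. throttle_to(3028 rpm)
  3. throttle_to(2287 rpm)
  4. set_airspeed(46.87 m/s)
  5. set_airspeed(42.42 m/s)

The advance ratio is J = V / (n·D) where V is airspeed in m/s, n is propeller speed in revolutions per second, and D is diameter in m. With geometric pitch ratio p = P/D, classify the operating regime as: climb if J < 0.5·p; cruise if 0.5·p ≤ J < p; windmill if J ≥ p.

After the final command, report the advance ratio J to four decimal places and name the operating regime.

set_propeller: D = 2.874 m, P = 2.874 m (p = P/D = 1.000000); state ← (V=0, rpm=0)
throttle_to(3028): rpm ← 3028
throttle_to(2287): rpm ← 2287
set_airspeed(46.87): V ← 46.87 m/s
set_airspeed(42.42): V ← 42.42 m/s
final state: V = 42.42 m/s, rpm = 2287 → n = rpm/60 = 38.116667 rev/s
J = V / (n·D) = 42.42 / (38.116667 × 2.874) = 0.387230
regime bands: climb J<0.5000 | cruise [0.5000, 1.0000) | windmill J≥1.0000
J = 0.3872 → climb

J = 0.3872, regime = climb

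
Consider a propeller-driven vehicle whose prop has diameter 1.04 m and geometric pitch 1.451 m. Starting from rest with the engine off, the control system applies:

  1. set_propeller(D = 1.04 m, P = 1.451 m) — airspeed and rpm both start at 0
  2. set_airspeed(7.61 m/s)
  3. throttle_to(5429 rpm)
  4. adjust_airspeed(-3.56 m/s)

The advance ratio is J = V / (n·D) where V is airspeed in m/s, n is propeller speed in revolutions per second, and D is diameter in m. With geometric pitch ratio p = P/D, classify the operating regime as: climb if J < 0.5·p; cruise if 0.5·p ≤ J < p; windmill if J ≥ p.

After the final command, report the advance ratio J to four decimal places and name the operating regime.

J = 0.0430, regime = climb

set_propeller: D = 1.04 m, P = 1.451 m (p = P/D = 1.395192); state ← (V=0, rpm=0)
set_airspeed(7.61): V ← 7.61 m/s
throttle_to(5429): rpm ← 5429
adjust_airspeed(-3.56): V ← 7.61 -3.56 = 4.05 m/s
final state: V = 4.05 m/s, rpm = 5429 → n = rpm/60 = 90.483333 rev/s
J = V / (n·D) = 4.05 / (90.483333 × 1.04) = 0.043038
regime bands: climb J<0.6976 | cruise [0.6976, 1.3952) | windmill J≥1.3952
J = 0.0430 → climb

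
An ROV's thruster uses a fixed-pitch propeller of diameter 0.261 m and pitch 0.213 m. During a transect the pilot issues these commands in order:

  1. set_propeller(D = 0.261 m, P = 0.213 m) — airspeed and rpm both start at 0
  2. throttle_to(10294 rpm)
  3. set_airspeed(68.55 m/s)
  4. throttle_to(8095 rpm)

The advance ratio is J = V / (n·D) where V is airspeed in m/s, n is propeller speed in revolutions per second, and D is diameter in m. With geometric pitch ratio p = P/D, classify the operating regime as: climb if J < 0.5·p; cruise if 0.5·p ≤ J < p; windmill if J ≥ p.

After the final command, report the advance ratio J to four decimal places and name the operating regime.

set_propeller: D = 0.261 m, P = 0.213 m (p = P/D = 0.816092); state ← (V=0, rpm=0)
throttle_to(10294): rpm ← 10294
set_airspeed(68.55): V ← 68.55 m/s
throttle_to(8095): rpm ← 8095
final state: V = 68.55 m/s, rpm = 8095 → n = rpm/60 = 134.916667 rev/s
J = V / (n·D) = 68.55 / (134.916667 × 0.261) = 1.946710
regime bands: climb J<0.4080 | cruise [0.4080, 0.8161) | windmill J≥0.8161
J = 1.9467 → windmill

J = 1.9467, regime = windmill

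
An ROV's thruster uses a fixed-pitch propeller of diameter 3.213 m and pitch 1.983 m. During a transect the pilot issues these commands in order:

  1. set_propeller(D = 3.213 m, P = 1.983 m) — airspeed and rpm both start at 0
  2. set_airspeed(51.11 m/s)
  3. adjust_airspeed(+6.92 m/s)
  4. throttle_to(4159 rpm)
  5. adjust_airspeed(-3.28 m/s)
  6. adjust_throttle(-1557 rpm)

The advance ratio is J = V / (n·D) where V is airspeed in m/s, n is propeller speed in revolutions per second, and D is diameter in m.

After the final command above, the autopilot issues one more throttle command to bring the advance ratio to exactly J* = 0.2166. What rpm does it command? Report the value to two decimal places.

set_propeller: D = 3.213 m, P = 1.983 m (p = P/D = 0.617180); state ← (V=0, rpm=0)
set_airspeed(51.11): V ← 51.11 m/s
adjust_airspeed(+6.92): V ← 51.11 +6.92 = 58.03 m/s
throttle_to(4159): rpm ← 4159
adjust_airspeed(-3.28): V ← 58.03 -3.28 = 54.75 m/s
adjust_throttle(-1557): rpm ← 4159 -1557 = 2602
final state: V = 54.75 m/s, rpm = 2602 → n = rpm/60 = 43.366667 rev/s
target J* = 0.2166; solve J* = V/(n·D) for n: n = V/(J*·D) = 54.75/(0.2166 × 3.213) = 78.671050 rev/s
rpm = 60·n = 4720.262990

rpm = 4720.26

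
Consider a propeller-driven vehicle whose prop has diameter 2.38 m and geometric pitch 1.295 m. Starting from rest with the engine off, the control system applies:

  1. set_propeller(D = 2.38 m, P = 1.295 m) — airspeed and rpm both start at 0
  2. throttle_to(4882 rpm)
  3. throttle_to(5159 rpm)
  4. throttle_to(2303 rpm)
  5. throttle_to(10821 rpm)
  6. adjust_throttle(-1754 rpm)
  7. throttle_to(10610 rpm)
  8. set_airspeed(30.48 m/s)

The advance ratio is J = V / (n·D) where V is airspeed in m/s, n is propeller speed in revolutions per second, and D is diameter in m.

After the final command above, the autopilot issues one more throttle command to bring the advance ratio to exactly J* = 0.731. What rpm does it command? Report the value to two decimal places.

set_propeller: D = 2.38 m, P = 1.295 m (p = P/D = 0.544118); state ← (V=0, rpm=0)
throttle_to(4882): rpm ← 4882
throttle_to(5159): rpm ← 5159
throttle_to(2303): rpm ← 2303
throttle_to(10821): rpm ← 10821
adjust_throttle(-1754): rpm ← 10821 -1754 = 9067
throttle_to(10610): rpm ← 10610
set_airspeed(30.48): V ← 30.48 m/s
final state: V = 30.48 m/s, rpm = 10610 → n = rpm/60 = 176.833333 rev/s
target J* = 0.731; solve J* = V/(n·D) for n: n = V/(J*·D) = 30.48/(0.731 × 2.38) = 17.519456 rev/s
rpm = 60·n = 1051.167389

rpm = 1051.17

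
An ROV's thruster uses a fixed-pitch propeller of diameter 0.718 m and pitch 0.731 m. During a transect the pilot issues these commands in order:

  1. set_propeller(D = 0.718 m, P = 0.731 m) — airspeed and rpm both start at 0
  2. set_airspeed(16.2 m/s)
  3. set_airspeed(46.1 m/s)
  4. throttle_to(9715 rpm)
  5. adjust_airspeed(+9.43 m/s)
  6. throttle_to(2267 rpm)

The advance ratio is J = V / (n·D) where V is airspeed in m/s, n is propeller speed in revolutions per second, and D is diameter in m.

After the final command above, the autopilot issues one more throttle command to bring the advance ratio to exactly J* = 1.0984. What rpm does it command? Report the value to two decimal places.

set_propeller: D = 0.718 m, P = 0.731 m (p = P/D = 1.018106); state ← (V=0, rpm=0)
set_airspeed(16.2): V ← 16.2 m/s
set_airspeed(46.1): V ← 46.1 m/s
throttle_to(9715): rpm ← 9715
adjust_airspeed(+9.43): V ← 46.1 +9.43 = 55.53 m/s
throttle_to(2267): rpm ← 2267
final state: V = 55.53 m/s, rpm = 2267 → n = rpm/60 = 37.783333 rev/s
target J* = 1.0984; solve J* = V/(n·D) for n: n = V/(J*·D) = 55.53/(1.0984 × 0.718) = 70.411355 rev/s
rpm = 60·n = 4224.681329

rpm = 4224.68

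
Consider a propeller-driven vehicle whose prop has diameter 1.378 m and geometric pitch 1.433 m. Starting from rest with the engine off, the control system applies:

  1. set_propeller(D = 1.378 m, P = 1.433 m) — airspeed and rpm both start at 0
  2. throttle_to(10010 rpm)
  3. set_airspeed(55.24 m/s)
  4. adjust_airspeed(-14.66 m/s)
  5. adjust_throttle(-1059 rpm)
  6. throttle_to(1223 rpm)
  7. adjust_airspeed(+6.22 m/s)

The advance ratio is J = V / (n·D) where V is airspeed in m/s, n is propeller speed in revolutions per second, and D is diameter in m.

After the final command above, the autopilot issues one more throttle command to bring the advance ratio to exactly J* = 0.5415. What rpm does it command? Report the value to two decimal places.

rpm = 3763.13

set_propeller: D = 1.378 m, P = 1.433 m (p = P/D = 1.039913); state ← (V=0, rpm=0)
throttle_to(10010): rpm ← 10010
set_airspeed(55.24): V ← 55.24 m/s
adjust_airspeed(-14.66): V ← 55.24 -14.66 = 40.58 m/s
adjust_throttle(-1059): rpm ← 10010 -1059 = 8951
throttle_to(1223): rpm ← 1223
adjust_airspeed(+6.22): V ← 40.58 +6.22 = 46.8 m/s
final state: V = 46.8 m/s, rpm = 1223 → n = rpm/60 = 20.383333 rev/s
target J* = 0.5415; solve J* = V/(n·D) for n: n = V/(J*·D) = 46.8/(0.5415 × 1.378) = 62.718863 rev/s
rpm = 60·n = 3763.131762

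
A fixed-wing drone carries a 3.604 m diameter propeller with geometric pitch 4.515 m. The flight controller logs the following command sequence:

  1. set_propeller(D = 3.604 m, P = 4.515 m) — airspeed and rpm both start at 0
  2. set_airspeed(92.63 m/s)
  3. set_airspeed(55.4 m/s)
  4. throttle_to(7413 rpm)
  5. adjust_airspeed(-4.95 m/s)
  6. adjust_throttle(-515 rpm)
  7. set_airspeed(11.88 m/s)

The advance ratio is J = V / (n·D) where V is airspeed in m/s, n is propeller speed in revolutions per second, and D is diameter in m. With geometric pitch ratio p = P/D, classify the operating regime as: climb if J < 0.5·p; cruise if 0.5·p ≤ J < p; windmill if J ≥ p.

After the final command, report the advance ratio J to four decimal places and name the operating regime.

J = 0.0287, regime = climb

set_propeller: D = 3.604 m, P = 4.515 m (p = P/D = 1.252775); state ← (V=0, rpm=0)
set_airspeed(92.63): V ← 92.63 m/s
set_airspeed(55.4): V ← 55.4 m/s
throttle_to(7413): rpm ← 7413
adjust_airspeed(-4.95): V ← 55.4 -4.95 = 50.45 m/s
adjust_throttle(-515): rpm ← 7413 -515 = 6898
set_airspeed(11.88): V ← 11.88 m/s
final state: V = 11.88 m/s, rpm = 6898 → n = rpm/60 = 114.966667 rev/s
J = V / (n·D) = 11.88 / (114.966667 × 3.604) = 0.028672
regime bands: climb J<0.6264 | cruise [0.6264, 1.2528) | windmill J≥1.2528
J = 0.0287 → climb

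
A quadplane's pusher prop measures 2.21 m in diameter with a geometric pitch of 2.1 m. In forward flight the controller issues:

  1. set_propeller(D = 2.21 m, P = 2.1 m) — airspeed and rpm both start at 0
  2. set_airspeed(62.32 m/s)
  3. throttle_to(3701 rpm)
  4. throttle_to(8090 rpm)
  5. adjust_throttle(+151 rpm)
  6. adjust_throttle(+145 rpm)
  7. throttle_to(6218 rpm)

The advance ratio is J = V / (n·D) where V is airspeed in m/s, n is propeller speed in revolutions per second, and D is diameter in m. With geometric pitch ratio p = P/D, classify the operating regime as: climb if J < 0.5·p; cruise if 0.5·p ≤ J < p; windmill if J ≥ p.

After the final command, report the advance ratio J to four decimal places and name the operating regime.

set_propeller: D = 2.21 m, P = 2.1 m (p = P/D = 0.950226); state ← (V=0, rpm=0)
set_airspeed(62.32): V ← 62.32 m/s
throttle_to(3701): rpm ← 3701
throttle_to(8090): rpm ← 8090
adjust_throttle(+151): rpm ← 8090 +151 = 8241
adjust_throttle(+145): rpm ← 8241 +145 = 8386
throttle_to(6218): rpm ← 6218
final state: V = 62.32 m/s, rpm = 6218 → n = rpm/60 = 103.633333 rev/s
J = V / (n·D) = 62.32 / (103.633333 × 2.21) = 0.272104
regime bands: climb J<0.4751 | cruise [0.4751, 0.9502) | windmill J≥0.9502
J = 0.2721 → climb

J = 0.2721, regime = climb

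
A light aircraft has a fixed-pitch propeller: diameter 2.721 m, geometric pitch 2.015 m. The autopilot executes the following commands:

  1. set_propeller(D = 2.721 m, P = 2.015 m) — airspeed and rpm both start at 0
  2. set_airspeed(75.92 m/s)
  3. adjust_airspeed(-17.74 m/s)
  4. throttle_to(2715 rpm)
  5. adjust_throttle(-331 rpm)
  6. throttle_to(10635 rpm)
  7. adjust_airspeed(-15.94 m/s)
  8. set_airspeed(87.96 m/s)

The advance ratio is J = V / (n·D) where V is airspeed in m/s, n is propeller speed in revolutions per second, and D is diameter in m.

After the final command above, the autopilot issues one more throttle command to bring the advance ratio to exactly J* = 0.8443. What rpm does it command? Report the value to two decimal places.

set_propeller: D = 2.721 m, P = 2.015 m (p = P/D = 0.740537); state ← (V=0, rpm=0)
set_airspeed(75.92): V ← 75.92 m/s
adjust_airspeed(-17.74): V ← 75.92 -17.74 = 58.18 m/s
throttle_to(2715): rpm ← 2715
adjust_throttle(-331): rpm ← 2715 -331 = 2384
throttle_to(10635): rpm ← 10635
adjust_airspeed(-15.94): V ← 58.18 -15.94 = 42.24 m/s
set_airspeed(87.96): V ← 87.96 m/s
final state: V = 87.96 m/s, rpm = 10635 → n = rpm/60 = 177.250000 rev/s
target J* = 0.8443; solve J* = V/(n·D) for n: n = V/(J*·D) = 87.96/(0.8443 × 2.721) = 38.287754 rev/s
rpm = 60·n = 2297.265233

rpm = 2297.27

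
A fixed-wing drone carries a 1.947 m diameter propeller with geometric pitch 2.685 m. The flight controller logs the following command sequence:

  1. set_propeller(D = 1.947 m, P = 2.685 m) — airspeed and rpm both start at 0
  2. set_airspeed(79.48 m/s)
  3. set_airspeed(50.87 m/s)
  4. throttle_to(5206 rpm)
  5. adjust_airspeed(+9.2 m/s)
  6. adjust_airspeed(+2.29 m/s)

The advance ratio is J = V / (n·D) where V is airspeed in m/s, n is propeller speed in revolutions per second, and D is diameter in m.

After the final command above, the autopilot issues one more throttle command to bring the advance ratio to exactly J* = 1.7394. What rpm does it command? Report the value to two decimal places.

rpm = 1104.82

set_propeller: D = 1.947 m, P = 2.685 m (p = P/D = 1.379045); state ← (V=0, rpm=0)
set_airspeed(79.48): V ← 79.48 m/s
set_airspeed(50.87): V ← 50.87 m/s
throttle_to(5206): rpm ← 5206
adjust_airspeed(+9.2): V ← 50.87 +9.2 = 60.07 m/s
adjust_airspeed(+2.29): V ← 60.07 +2.29 = 62.36 m/s
final state: V = 62.36 m/s, rpm = 5206 → n = rpm/60 = 86.766667 rev/s
target J* = 1.7394; solve J* = V/(n·D) for n: n = V/(J*·D) = 62.36/(1.7394 × 1.947) = 18.413684 rev/s
rpm = 60·n = 1104.821049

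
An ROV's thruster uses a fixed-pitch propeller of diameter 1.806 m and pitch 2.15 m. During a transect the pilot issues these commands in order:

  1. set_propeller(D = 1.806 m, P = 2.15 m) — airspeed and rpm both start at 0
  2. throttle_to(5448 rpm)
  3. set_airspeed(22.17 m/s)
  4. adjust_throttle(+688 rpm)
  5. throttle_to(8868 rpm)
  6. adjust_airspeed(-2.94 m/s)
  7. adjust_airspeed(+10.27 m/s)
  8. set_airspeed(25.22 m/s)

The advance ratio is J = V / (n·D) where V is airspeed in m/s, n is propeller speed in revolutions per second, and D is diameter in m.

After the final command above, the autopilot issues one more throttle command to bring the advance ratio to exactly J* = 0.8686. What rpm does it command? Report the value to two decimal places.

rpm = 964.63

set_propeller: D = 1.806 m, P = 2.15 m (p = P/D = 1.190476); state ← (V=0, rpm=0)
throttle_to(5448): rpm ← 5448
set_airspeed(22.17): V ← 22.17 m/s
adjust_throttle(+688): rpm ← 5448 +688 = 6136
throttle_to(8868): rpm ← 8868
adjust_airspeed(-2.94): V ← 22.17 -2.94 = 19.23 m/s
adjust_airspeed(+10.27): V ← 19.23 +10.27 = 29.5 m/s
set_airspeed(25.22): V ← 25.22 m/s
final state: V = 25.22 m/s, rpm = 8868 → n = rpm/60 = 147.800000 rev/s
target J* = 0.8686; solve J* = V/(n·D) for n: n = V/(J*·D) = 25.22/(0.8686 × 1.806) = 16.077093 rev/s
rpm = 60·n = 964.625552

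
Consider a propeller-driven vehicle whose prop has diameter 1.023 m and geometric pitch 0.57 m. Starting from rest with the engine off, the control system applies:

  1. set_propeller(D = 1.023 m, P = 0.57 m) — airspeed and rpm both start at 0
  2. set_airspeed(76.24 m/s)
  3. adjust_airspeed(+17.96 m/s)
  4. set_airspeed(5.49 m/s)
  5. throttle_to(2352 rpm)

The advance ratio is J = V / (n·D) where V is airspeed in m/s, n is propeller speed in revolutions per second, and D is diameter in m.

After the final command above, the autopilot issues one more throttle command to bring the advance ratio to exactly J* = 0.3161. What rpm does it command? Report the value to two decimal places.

set_propeller: D = 1.023 m, P = 0.57 m (p = P/D = 0.557185); state ← (V=0, rpm=0)
set_airspeed(76.24): V ← 76.24 m/s
adjust_airspeed(+17.96): V ← 76.24 +17.96 = 94.2 m/s
set_airspeed(5.49): V ← 5.49 m/s
throttle_to(2352): rpm ← 2352
final state: V = 5.49 m/s, rpm = 2352 → n = rpm/60 = 39.200000 rev/s
target J* = 0.3161; solve J* = V/(n·D) for n: n = V/(J*·D) = 5.49/(0.3161 × 1.023) = 16.977440 rev/s
rpm = 60·n = 1018.646425

rpm = 1018.65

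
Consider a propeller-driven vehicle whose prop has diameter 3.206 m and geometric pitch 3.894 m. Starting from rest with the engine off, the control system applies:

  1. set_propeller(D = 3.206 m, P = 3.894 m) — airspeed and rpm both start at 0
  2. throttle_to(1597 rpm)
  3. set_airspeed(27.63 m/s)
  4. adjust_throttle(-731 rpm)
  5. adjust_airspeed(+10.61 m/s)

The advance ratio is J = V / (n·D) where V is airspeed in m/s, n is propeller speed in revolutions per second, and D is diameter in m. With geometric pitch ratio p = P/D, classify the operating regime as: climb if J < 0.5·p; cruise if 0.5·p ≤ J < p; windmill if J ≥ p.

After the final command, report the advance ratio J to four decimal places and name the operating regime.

J = 0.8264, regime = cruise

set_propeller: D = 3.206 m, P = 3.894 m (p = P/D = 1.214598); state ← (V=0, rpm=0)
throttle_to(1597): rpm ← 1597
set_airspeed(27.63): V ← 27.63 m/s
adjust_throttle(-731): rpm ← 1597 -731 = 866
adjust_airspeed(+10.61): V ← 27.63 +10.61 = 38.24 m/s
final state: V = 38.24 m/s, rpm = 866 → n = rpm/60 = 14.433333 rev/s
J = V / (n·D) = 38.24 / (14.433333 × 3.206) = 0.826395
regime bands: climb J<0.6073 | cruise [0.6073, 1.2146) | windmill J≥1.2146
J = 0.8264 → cruise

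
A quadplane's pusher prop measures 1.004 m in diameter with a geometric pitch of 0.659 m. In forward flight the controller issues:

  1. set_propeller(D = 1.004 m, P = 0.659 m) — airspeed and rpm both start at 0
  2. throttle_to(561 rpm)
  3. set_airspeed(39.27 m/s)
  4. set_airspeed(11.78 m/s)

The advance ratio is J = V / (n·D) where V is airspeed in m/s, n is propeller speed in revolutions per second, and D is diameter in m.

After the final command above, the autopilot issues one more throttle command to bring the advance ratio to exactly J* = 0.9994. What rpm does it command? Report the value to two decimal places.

set_propeller: D = 1.004 m, P = 0.659 m (p = P/D = 0.656375); state ← (V=0, rpm=0)
throttle_to(561): rpm ← 561
set_airspeed(39.27): V ← 39.27 m/s
set_airspeed(11.78): V ← 11.78 m/s
final state: V = 11.78 m/s, rpm = 561 → n = rpm/60 = 9.350000 rev/s
target J* = 0.9994; solve J* = V/(n·D) for n: n = V/(J*·D) = 11.78/(0.9994 × 1.004) = 11.740112 rev/s
rpm = 60·n = 704.406708

rpm = 704.41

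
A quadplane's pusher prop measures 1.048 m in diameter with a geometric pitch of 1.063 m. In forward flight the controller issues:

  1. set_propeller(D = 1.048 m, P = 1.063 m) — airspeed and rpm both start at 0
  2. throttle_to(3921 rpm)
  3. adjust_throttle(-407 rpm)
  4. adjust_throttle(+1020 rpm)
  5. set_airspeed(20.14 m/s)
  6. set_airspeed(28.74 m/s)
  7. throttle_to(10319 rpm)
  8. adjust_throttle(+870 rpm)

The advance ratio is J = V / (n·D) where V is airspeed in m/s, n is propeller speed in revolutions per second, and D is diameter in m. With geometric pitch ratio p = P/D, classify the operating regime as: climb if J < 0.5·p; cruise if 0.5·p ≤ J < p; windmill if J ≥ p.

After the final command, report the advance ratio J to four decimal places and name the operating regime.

set_propeller: D = 1.048 m, P = 1.063 m (p = P/D = 1.014313); state ← (V=0, rpm=0)
throttle_to(3921): rpm ← 3921
adjust_throttle(-407): rpm ← 3921 -407 = 3514
adjust_throttle(+1020): rpm ← 3514 +1020 = 4534
set_airspeed(20.14): V ← 20.14 m/s
set_airspeed(28.74): V ← 28.74 m/s
throttle_to(10319): rpm ← 10319
adjust_throttle(+870): rpm ← 10319 +870 = 11189
final state: V = 28.74 m/s, rpm = 11189 → n = rpm/60 = 186.483333 rev/s
J = V / (n·D) = 28.74 / (186.483333 × 1.048) = 0.147057
regime bands: climb J<0.5072 | cruise [0.5072, 1.0143) | windmill J≥1.0143
J = 0.1471 → climb

J = 0.1471, regime = climb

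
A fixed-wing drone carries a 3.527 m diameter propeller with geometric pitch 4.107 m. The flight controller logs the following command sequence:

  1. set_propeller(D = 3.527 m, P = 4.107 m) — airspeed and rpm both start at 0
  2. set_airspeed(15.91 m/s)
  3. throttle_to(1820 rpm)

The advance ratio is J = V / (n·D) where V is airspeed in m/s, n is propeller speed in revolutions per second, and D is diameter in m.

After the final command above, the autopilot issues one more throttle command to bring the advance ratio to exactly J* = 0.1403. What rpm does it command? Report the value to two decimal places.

rpm = 1929.12

set_propeller: D = 3.527 m, P = 4.107 m (p = P/D = 1.164446); state ← (V=0, rpm=0)
set_airspeed(15.91): V ← 15.91 m/s
throttle_to(1820): rpm ← 1820
final state: V = 15.91 m/s, rpm = 1820 → n = rpm/60 = 30.333333 rev/s
target J* = 0.1403; solve J* = V/(n·D) for n: n = V/(J*·D) = 15.91/(0.1403 × 3.527) = 32.151930 rev/s
rpm = 60·n = 1929.115806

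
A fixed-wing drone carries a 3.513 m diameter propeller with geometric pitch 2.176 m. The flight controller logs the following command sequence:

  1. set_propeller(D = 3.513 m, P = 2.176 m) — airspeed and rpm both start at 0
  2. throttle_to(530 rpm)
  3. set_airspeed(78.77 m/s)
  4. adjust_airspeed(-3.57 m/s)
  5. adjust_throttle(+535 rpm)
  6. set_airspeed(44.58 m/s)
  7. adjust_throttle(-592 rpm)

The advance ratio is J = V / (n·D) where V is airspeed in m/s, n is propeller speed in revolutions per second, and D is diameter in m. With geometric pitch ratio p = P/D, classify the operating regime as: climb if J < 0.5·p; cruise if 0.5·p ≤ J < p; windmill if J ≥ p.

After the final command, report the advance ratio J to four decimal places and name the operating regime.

J = 1.6097, regime = windmill

set_propeller: D = 3.513 m, P = 2.176 m (p = P/D = 0.619414); state ← (V=0, rpm=0)
throttle_to(530): rpm ← 530
set_airspeed(78.77): V ← 78.77 m/s
adjust_airspeed(-3.57): V ← 78.77 -3.57 = 75.2 m/s
adjust_throttle(+535): rpm ← 530 +535 = 1065
set_airspeed(44.58): V ← 44.58 m/s
adjust_throttle(-592): rpm ← 1065 -592 = 473
final state: V = 44.58 m/s, rpm = 473 → n = rpm/60 = 7.883333 rev/s
J = V / (n·D) = 44.58 / (7.883333 × 3.513) = 1.609726
regime bands: climb J<0.3097 | cruise [0.3097, 0.6194) | windmill J≥0.6194
J = 1.6097 → windmill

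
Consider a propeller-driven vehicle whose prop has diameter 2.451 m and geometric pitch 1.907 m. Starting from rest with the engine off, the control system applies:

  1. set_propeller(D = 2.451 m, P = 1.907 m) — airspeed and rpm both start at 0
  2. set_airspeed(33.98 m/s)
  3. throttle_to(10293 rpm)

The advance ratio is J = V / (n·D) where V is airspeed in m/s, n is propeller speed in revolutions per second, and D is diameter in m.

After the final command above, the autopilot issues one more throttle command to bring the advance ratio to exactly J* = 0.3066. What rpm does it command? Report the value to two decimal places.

rpm = 2713.06

set_propeller: D = 2.451 m, P = 1.907 m (p = P/D = 0.778050); state ← (V=0, rpm=0)
set_airspeed(33.98): V ← 33.98 m/s
throttle_to(10293): rpm ← 10293
final state: V = 33.98 m/s, rpm = 10293 → n = rpm/60 = 171.550000 rev/s
target J* = 0.3066; solve J* = V/(n·D) for n: n = V/(J*·D) = 33.98/(0.3066 × 2.451) = 45.217642 rev/s
rpm = 60·n = 2713.058530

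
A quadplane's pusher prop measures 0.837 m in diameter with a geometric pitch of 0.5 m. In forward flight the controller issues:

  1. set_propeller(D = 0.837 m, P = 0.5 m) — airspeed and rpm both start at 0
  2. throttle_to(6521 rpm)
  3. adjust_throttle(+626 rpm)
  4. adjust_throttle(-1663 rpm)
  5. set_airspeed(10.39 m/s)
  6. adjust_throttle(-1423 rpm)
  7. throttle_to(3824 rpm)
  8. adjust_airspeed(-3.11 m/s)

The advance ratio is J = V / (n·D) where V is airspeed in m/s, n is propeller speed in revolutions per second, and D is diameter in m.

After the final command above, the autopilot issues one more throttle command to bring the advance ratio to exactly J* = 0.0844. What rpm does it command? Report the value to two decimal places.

rpm = 6183.22

set_propeller: D = 0.837 m, P = 0.5 m (p = P/D = 0.597372); state ← (V=0, rpm=0)
throttle_to(6521): rpm ← 6521
adjust_throttle(+626): rpm ← 6521 +626 = 7147
adjust_throttle(-1663): rpm ← 7147 -1663 = 5484
set_airspeed(10.39): V ← 10.39 m/s
adjust_throttle(-1423): rpm ← 5484 -1423 = 4061
throttle_to(3824): rpm ← 3824
adjust_airspeed(-3.11): V ← 10.39 -3.11 = 7.28 m/s
final state: V = 7.28 m/s, rpm = 3824 → n = rpm/60 = 63.733333 rev/s
target J* = 0.0844; solve J* = V/(n·D) for n: n = V/(J*·D) = 7.28/(0.0844 × 0.837) = 103.053673 rev/s
rpm = 60·n = 6183.220371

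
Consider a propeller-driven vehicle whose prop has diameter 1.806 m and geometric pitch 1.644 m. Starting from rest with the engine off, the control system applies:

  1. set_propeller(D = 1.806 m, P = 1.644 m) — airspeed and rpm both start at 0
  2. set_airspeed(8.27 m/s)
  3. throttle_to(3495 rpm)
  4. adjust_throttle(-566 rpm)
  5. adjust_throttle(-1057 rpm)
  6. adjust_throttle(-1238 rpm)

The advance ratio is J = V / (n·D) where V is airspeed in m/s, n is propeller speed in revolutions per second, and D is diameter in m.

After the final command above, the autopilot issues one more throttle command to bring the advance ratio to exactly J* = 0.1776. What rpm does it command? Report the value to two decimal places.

set_propeller: D = 1.806 m, P = 1.644 m (p = P/D = 0.910299); state ← (V=0, rpm=0)
set_airspeed(8.27): V ← 8.27 m/s
throttle_to(3495): rpm ← 3495
adjust_throttle(-566): rpm ← 3495 -566 = 2929
adjust_throttle(-1057): rpm ← 2929 -1057 = 1872
adjust_throttle(-1238): rpm ← 1872 -1238 = 634
final state: V = 8.27 m/s, rpm = 634 → n = rpm/60 = 10.566667 rev/s
target J* = 0.1776; solve J* = V/(n·D) for n: n = V/(J*·D) = 8.27/(0.1776 × 1.806) = 25.783674 rev/s
rpm = 60·n = 1547.020442

rpm = 1547.02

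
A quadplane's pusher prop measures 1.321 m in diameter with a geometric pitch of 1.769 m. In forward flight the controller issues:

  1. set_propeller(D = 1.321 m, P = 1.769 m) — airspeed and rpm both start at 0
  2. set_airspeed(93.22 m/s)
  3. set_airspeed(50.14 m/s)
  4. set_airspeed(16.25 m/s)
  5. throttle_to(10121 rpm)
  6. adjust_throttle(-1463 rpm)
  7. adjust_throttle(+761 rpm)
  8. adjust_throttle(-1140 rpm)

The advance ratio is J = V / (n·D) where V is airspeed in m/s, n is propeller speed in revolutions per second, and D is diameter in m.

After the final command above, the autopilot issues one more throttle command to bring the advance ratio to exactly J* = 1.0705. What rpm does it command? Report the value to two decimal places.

rpm = 689.47

set_propeller: D = 1.321 m, P = 1.769 m (p = P/D = 1.339137); state ← (V=0, rpm=0)
set_airspeed(93.22): V ← 93.22 m/s
set_airspeed(50.14): V ← 50.14 m/s
set_airspeed(16.25): V ← 16.25 m/s
throttle_to(10121): rpm ← 10121
adjust_throttle(-1463): rpm ← 10121 -1463 = 8658
adjust_throttle(+761): rpm ← 8658 +761 = 9419
adjust_throttle(-1140): rpm ← 9419 -1140 = 8279
final state: V = 16.25 m/s, rpm = 8279 → n = rpm/60 = 137.983333 rev/s
target J* = 1.0705; solve J* = V/(n·D) for n: n = V/(J*·D) = 16.25/(1.0705 × 1.321) = 11.491160 rev/s
rpm = 60·n = 689.469607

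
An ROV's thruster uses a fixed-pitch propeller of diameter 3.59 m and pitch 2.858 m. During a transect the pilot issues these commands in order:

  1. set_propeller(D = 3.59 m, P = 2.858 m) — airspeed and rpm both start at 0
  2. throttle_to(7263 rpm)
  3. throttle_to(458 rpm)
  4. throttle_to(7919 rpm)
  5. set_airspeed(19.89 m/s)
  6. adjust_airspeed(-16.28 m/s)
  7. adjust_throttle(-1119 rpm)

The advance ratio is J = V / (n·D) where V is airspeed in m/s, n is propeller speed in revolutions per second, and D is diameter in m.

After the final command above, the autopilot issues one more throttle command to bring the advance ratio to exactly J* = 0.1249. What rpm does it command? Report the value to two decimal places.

rpm = 483.06

set_propeller: D = 3.59 m, P = 2.858 m (p = P/D = 0.796100); state ← (V=0, rpm=0)
throttle_to(7263): rpm ← 7263
throttle_to(458): rpm ← 458
throttle_to(7919): rpm ← 7919
set_airspeed(19.89): V ← 19.89 m/s
adjust_airspeed(-16.28): V ← 19.89 -16.28 = 3.61 m/s
adjust_throttle(-1119): rpm ← 7919 -1119 = 6800
final state: V = 3.61 m/s, rpm = 6800 → n = rpm/60 = 113.333333 rev/s
target J* = 0.1249; solve J* = V/(n·D) for n: n = V/(J*·D) = 3.61/(0.1249 × 3.59) = 8.051009 rev/s
rpm = 60·n = 483.060543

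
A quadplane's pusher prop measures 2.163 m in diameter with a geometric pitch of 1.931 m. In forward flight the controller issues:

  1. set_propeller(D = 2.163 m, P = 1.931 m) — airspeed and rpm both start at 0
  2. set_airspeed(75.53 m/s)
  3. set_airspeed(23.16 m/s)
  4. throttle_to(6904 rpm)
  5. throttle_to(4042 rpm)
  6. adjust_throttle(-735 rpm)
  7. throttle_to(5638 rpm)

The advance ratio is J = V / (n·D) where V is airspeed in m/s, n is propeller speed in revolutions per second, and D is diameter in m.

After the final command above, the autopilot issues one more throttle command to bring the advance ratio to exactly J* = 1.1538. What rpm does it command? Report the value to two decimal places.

rpm = 556.80

set_propeller: D = 2.163 m, P = 1.931 m (p = P/D = 0.892742); state ← (V=0, rpm=0)
set_airspeed(75.53): V ← 75.53 m/s
set_airspeed(23.16): V ← 23.16 m/s
throttle_to(6904): rpm ← 6904
throttle_to(4042): rpm ← 4042
adjust_throttle(-735): rpm ← 4042 -735 = 3307
throttle_to(5638): rpm ← 5638
final state: V = 23.16 m/s, rpm = 5638 → n = rpm/60 = 93.966667 rev/s
target J* = 1.1538; solve J* = V/(n·D) for n: n = V/(J*·D) = 23.16/(1.1538 × 2.163) = 9.280075 rev/s
rpm = 60·n = 556.804519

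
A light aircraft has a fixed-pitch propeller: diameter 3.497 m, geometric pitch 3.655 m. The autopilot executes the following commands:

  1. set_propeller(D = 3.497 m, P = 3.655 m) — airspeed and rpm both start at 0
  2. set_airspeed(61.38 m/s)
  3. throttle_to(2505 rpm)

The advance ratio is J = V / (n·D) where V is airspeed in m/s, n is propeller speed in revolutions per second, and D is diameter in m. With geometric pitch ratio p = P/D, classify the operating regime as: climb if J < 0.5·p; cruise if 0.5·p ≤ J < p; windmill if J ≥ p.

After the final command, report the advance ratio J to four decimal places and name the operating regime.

J = 0.4204, regime = climb

set_propeller: D = 3.497 m, P = 3.655 m (p = P/D = 1.045182); state ← (V=0, rpm=0)
set_airspeed(61.38): V ← 61.38 m/s
throttle_to(2505): rpm ← 2505
final state: V = 61.38 m/s, rpm = 2505 → n = rpm/60 = 41.750000 rev/s
J = V / (n·D) = 61.38 / (41.750000 × 3.497) = 0.420412
regime bands: climb J<0.5226 | cruise [0.5226, 1.0452) | windmill J≥1.0452
J = 0.4204 → climb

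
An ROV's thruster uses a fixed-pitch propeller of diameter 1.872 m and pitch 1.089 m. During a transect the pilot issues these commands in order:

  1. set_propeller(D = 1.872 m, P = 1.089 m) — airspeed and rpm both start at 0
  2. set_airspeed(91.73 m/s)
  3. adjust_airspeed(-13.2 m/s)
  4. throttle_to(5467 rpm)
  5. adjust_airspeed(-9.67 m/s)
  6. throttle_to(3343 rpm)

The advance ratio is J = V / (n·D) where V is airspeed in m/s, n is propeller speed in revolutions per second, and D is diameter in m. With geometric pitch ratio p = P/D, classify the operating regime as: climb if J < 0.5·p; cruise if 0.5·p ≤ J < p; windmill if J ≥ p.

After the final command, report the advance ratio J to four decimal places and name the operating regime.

set_propeller: D = 1.872 m, P = 1.089 m (p = P/D = 0.581731); state ← (V=0, rpm=0)
set_airspeed(91.73): V ← 91.73 m/s
adjust_airspeed(-13.2): V ← 91.73 -13.2 = 78.53 m/s
throttle_to(5467): rpm ← 5467
adjust_airspeed(-9.67): V ← 78.53 -9.67 = 68.86 m/s
throttle_to(3343): rpm ← 3343
final state: V = 68.86 m/s, rpm = 3343 → n = rpm/60 = 55.716667 rev/s
J = V / (n·D) = 68.86 / (55.716667 × 1.872) = 0.660201
regime bands: climb J<0.2909 | cruise [0.2909, 0.5817) | windmill J≥0.5817
J = 0.6602 → windmill

J = 0.6602, regime = windmill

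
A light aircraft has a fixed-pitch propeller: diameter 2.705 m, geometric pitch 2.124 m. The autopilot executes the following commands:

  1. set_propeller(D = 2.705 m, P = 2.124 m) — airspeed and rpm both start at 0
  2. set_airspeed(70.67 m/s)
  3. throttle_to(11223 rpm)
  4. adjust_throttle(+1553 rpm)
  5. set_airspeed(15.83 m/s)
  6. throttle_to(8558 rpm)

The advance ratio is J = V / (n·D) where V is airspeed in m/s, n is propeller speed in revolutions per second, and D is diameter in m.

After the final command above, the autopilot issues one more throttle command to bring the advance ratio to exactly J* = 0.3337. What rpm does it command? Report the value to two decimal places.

rpm = 1052.23

set_propeller: D = 2.705 m, P = 2.124 m (p = P/D = 0.785213); state ← (V=0, rpm=0)
set_airspeed(70.67): V ← 70.67 m/s
throttle_to(11223): rpm ← 11223
adjust_throttle(+1553): rpm ← 11223 +1553 = 12776
set_airspeed(15.83): V ← 15.83 m/s
throttle_to(8558): rpm ← 8558
final state: V = 15.83 m/s, rpm = 8558 → n = rpm/60 = 142.633333 rev/s
target J* = 0.3337; solve J* = V/(n·D) for n: n = V/(J*·D) = 15.83/(0.3337 × 2.705) = 17.537086 rev/s
rpm = 60·n = 1052.225177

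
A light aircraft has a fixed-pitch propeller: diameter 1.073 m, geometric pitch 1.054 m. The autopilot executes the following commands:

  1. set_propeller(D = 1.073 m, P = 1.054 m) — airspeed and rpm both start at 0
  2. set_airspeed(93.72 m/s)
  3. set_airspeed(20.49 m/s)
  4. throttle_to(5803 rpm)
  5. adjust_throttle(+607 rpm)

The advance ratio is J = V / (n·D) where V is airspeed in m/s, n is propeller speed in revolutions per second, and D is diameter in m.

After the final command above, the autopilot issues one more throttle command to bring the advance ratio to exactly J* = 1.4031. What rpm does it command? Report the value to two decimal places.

set_propeller: D = 1.073 m, P = 1.054 m (p = P/D = 0.982293); state ← (V=0, rpm=0)
set_airspeed(93.72): V ← 93.72 m/s
set_airspeed(20.49): V ← 20.49 m/s
throttle_to(5803): rpm ← 5803
adjust_throttle(+607): rpm ← 5803 +607 = 6410
final state: V = 20.49 m/s, rpm = 6410 → n = rpm/60 = 106.833333 rev/s
target J* = 1.4031; solve J* = V/(n·D) for n: n = V/(J*·D) = 20.49/(1.4031 × 1.073) = 13.609859 rev/s
rpm = 60·n = 816.591514

rpm = 816.59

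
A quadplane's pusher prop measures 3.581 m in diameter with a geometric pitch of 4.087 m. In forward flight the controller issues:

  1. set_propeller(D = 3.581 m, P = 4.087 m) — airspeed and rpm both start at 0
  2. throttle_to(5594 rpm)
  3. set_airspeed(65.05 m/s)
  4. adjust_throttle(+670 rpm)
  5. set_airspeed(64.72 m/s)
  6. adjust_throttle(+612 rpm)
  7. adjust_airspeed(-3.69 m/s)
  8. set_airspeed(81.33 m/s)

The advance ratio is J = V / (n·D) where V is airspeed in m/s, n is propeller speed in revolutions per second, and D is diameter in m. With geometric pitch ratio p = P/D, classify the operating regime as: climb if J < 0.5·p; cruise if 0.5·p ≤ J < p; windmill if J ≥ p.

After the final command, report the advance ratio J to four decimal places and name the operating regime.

J = 0.1982, regime = climb

set_propeller: D = 3.581 m, P = 4.087 m (p = P/D = 1.141301); state ← (V=0, rpm=0)
throttle_to(5594): rpm ← 5594
set_airspeed(65.05): V ← 65.05 m/s
adjust_throttle(+670): rpm ← 5594 +670 = 6264
set_airspeed(64.72): V ← 64.72 m/s
adjust_throttle(+612): rpm ← 6264 +612 = 6876
adjust_airspeed(-3.69): V ← 64.72 -3.69 = 61.03 m/s
set_airspeed(81.33): V ← 81.33 m/s
final state: V = 81.33 m/s, rpm = 6876 → n = rpm/60 = 114.600000 rev/s
J = V / (n·D) = 81.33 / (114.600000 × 3.581) = 0.198181
regime bands: climb J<0.5707 | cruise [0.5707, 1.1413) | windmill J≥1.1413
J = 0.1982 → climb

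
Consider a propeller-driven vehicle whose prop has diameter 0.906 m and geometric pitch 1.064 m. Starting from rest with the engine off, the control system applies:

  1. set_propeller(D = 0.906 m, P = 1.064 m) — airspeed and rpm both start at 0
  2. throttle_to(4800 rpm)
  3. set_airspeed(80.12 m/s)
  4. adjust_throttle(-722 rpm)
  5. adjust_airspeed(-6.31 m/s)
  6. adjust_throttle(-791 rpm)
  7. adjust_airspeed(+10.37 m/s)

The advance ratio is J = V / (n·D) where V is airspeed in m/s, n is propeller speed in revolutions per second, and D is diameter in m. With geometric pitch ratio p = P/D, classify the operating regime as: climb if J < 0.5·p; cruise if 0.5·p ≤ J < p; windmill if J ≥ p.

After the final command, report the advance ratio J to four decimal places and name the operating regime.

set_propeller: D = 0.906 m, P = 1.064 m (p = P/D = 1.174393); state ← (V=0, rpm=0)
throttle_to(4800): rpm ← 4800
set_airspeed(80.12): V ← 80.12 m/s
adjust_throttle(-722): rpm ← 4800 -722 = 4078
adjust_airspeed(-6.31): V ← 80.12 -6.31 = 73.81 m/s
adjust_throttle(-791): rpm ← 4078 -791 = 3287
adjust_airspeed(+10.37): V ← 73.81 +10.37 = 84.18 m/s
final state: V = 84.18 m/s, rpm = 3287 → n = rpm/60 = 54.783333 rev/s
J = V / (n·D) = 84.18 / (54.783333 × 0.906) = 1.696025
regime bands: climb J<0.5872 | cruise [0.5872, 1.1744) | windmill J≥1.1744
J = 1.6960 → windmill

J = 1.6960, regime = windmill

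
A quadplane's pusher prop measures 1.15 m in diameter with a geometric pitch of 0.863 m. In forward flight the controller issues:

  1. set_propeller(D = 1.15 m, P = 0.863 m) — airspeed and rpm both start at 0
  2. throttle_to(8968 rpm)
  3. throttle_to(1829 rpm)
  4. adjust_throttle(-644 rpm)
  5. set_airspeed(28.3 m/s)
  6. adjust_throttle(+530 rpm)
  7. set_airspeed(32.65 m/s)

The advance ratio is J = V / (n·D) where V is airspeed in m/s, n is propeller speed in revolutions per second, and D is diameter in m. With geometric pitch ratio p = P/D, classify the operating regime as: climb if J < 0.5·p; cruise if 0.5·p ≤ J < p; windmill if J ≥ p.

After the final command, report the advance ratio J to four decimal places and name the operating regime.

set_propeller: D = 1.15 m, P = 0.863 m (p = P/D = 0.750435); state ← (V=0, rpm=0)
throttle_to(8968): rpm ← 8968
throttle_to(1829): rpm ← 1829
adjust_throttle(-644): rpm ← 1829 -644 = 1185
set_airspeed(28.3): V ← 28.3 m/s
adjust_throttle(+530): rpm ← 1185 +530 = 1715
set_airspeed(32.65): V ← 32.65 m/s
final state: V = 32.65 m/s, rpm = 1715 → n = rpm/60 = 28.583333 rev/s
J = V / (n·D) = 32.65 / (28.583333 × 1.15) = 0.993282
regime bands: climb J<0.3752 | cruise [0.3752, 0.7504) | windmill J≥0.7504
J = 0.9933 → windmill

J = 0.9933, regime = windmill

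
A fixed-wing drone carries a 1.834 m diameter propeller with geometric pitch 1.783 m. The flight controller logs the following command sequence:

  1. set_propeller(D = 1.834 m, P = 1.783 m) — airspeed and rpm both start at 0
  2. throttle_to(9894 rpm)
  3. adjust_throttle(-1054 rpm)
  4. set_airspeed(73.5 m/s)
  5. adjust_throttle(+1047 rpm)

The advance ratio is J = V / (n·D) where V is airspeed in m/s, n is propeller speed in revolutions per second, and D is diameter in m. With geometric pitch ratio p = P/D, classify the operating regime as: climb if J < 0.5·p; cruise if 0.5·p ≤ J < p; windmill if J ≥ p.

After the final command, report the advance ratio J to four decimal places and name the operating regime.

set_propeller: D = 1.834 m, P = 1.783 m (p = P/D = 0.972192); state ← (V=0, rpm=0)
throttle_to(9894): rpm ← 9894
adjust_throttle(-1054): rpm ← 9894 -1054 = 8840
set_airspeed(73.5): V ← 73.5 m/s
adjust_throttle(+1047): rpm ← 8840 +1047 = 9887
final state: V = 73.5 m/s, rpm = 9887 → n = rpm/60 = 164.783333 rev/s
J = V / (n·D) = 73.5 / (164.783333 × 1.834) = 0.243206
regime bands: climb J<0.4861 | cruise [0.4861, 0.9722) | windmill J≥0.9722
J = 0.2432 → climb

J = 0.2432, regime = climb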